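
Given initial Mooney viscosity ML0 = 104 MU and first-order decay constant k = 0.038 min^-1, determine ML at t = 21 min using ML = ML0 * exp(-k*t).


ML = ML0 * exp(-k * t)
ML = 104 * exp(-0.038 * 21)
ML = 104 * 0.4502
ML = 46.82 MU

46.82 MU


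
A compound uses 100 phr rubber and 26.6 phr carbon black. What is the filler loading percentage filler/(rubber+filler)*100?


Filler % = filler / (rubber + filler) * 100
= 26.6 / (100 + 26.6) * 100
= 26.6 / 126.6 * 100
= 21.01%

21.01%


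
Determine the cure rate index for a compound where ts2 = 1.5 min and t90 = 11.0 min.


CRI = 100 / (t90 - ts2)
= 100 / (11.0 - 1.5)
= 100 / 9.5
= 10.53 min^-1

10.53 min^-1


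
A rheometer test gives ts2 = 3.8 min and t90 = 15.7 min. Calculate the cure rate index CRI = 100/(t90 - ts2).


CRI = 100 / (t90 - ts2)
= 100 / (15.7 - 3.8)
= 100 / 11.9
= 8.4 min^-1

8.4 min^-1


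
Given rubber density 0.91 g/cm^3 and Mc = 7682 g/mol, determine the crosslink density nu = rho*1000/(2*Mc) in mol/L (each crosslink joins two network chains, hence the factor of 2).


nu = rho * 1000 / (2 * Mc)
nu = 0.91 * 1000 / (2 * 7682)
nu = 910.0 / 15364
nu = 0.0592 mol/L

0.0592 mol/L


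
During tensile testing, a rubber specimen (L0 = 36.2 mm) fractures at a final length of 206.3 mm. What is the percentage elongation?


Elongation = (Lf - L0) / L0 * 100
= (206.3 - 36.2) / 36.2 * 100
= 170.1 / 36.2 * 100
= 469.9%

469.9%


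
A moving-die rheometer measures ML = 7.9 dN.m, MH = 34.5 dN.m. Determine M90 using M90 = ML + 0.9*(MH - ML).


M90 = ML + 0.9 * (MH - ML)
M90 = 7.9 + 0.9 * (34.5 - 7.9)
M90 = 7.9 + 0.9 * 26.6
M90 = 31.84 dN.m

31.84 dN.m


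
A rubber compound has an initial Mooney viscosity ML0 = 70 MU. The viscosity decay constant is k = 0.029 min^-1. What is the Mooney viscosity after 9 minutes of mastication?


ML = ML0 * exp(-k * t)
ML = 70 * exp(-0.029 * 9)
ML = 70 * 0.7703
ML = 53.92 MU

53.92 MU


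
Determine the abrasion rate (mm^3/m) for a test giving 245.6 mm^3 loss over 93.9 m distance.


Rate = volume_loss / distance
= 245.6 / 93.9
= 2.616 mm^3/m

2.616 mm^3/m


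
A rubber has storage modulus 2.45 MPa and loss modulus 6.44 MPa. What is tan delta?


tan delta = E'' / E'
= 6.44 / 2.45
= 2.6286

tan delta = 2.6286


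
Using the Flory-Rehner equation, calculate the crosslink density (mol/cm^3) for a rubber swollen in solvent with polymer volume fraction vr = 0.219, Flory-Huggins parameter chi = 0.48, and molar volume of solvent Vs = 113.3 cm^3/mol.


ln(1 - vr) = ln(1 - 0.219) = -0.2472
Numerator = -((-0.2472) + 0.219 + 0.48 * 0.219^2) = 0.0052
Denominator = 113.3 * (0.219^(1/3) - 0.219/2) = 55.8869
nu = 0.0052 / 55.8869 = 9.2309e-05 mol/cm^3

9.2309e-05 mol/cm^3


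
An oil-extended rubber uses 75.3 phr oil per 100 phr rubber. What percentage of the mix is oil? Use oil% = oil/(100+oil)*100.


Oil % = oil / (100 + oil) * 100
= 75.3 / (100 + 75.3) * 100
= 75.3 / 175.3 * 100
= 42.95%

42.95%


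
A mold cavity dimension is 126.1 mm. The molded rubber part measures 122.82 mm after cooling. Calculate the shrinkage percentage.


Shrinkage = (mold - part) / mold * 100
= (126.1 - 122.82) / 126.1 * 100
= 3.28 / 126.1 * 100
= 2.6%

2.6%


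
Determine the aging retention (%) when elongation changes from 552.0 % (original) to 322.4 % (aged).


Retention = aged / original * 100
= 322.4 / 552.0 * 100
= 58.4%

58.4%


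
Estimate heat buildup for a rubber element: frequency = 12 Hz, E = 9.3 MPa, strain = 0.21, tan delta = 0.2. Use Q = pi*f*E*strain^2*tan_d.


Q = pi * f * E * strain^2 * tan_d
= pi * 12 * 9.3 * 0.21^2 * 0.2
= pi * 12 * 9.3 * 0.0441 * 0.2
= 3.0923

Q = 3.0923


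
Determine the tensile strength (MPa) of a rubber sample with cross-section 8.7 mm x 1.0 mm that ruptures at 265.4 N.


Area = width * thickness = 8.7 * 1.0 = 8.7 mm^2
TS = force / area = 265.4 / 8.7 = 30.51 MPa

30.51 MPa


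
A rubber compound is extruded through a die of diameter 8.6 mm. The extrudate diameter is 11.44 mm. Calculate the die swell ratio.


Die swell ratio = D_extrudate / D_die
= 11.44 / 8.6
= 1.33

Die swell = 1.33


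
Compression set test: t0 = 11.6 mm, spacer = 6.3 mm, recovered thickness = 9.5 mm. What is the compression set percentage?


CS = (t0 - recovered) / (t0 - ts) * 100
= (11.6 - 9.5) / (11.6 - 6.3) * 100
= 2.1 / 5.3 * 100
= 39.6%

39.6%


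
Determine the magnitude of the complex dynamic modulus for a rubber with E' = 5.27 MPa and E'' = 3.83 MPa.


|E*| = sqrt(E'^2 + E''^2)
= sqrt(5.27^2 + 3.83^2)
= sqrt(27.7729 + 14.6689)
= 6.515 MPa

6.515 MPa


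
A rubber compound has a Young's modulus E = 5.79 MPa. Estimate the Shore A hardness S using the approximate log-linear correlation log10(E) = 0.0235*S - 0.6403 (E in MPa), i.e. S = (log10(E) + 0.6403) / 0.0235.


log10(E) = 0.0235*S - 0.6403  =>  S = (log10(E) + 0.6403) / 0.0235
log10(5.79) = 0.762679
S = (0.762679 + 0.6403) / 0.0235 = 1.402979 / 0.0235
S = 59.7

Shore A = 59.7


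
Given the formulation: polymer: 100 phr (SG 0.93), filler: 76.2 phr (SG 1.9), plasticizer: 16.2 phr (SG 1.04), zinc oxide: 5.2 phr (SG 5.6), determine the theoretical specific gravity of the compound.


Sum of weights = 197.6
Volume contributions:
  polymer: 100/0.93 = 107.5269
  filler: 76.2/1.9 = 40.1053
  plasticizer: 16.2/1.04 = 15.5769
  zinc oxide: 5.2/5.6 = 0.9286
Sum of volumes = 164.1376
SG = 197.6 / 164.1376 = 1.204

SG = 1.204


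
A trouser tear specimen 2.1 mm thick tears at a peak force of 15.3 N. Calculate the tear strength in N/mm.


Tear strength = force / thickness
= 15.3 / 2.1
= 7.29 N/mm

7.29 N/mm


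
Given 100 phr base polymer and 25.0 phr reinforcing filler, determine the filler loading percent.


Filler % = filler / (rubber + filler) * 100
= 25.0 / (100 + 25.0) * 100
= 25.0 / 125.0 * 100
= 20.0%

20.0%


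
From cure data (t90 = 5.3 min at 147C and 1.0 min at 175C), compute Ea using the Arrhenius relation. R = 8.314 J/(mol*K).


T1 = 420.15 K, T2 = 448.15 K
1/T1 - 1/T2 = 1.4871e-04
ln(t1/t2) = ln(5.3/1.0) = 1.6677
Ea = 8.314 * 1.6677 / 1.4871e-04 = 93239.3983 J/mol
Ea = 93.24 kJ/mol

93.24 kJ/mol


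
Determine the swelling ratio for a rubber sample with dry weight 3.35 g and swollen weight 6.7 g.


Q = W_swollen / W_dry
Q = 6.7 / 3.35
Q = 2.0

Q = 2.0


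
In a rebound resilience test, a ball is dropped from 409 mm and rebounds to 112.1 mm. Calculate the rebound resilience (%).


Resilience = h_rebound / h_drop * 100
= 112.1 / 409 * 100
= 27.4%

27.4%


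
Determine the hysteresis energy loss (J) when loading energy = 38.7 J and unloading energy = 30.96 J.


Hysteresis loss = loading - unloading
= 38.7 - 30.96
= 7.74 J

7.74 J


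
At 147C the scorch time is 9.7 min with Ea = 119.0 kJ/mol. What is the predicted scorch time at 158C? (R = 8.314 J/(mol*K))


Convert temperatures: T1 = 147 + 273.15 = 420.15 K, T2 = 158 + 273.15 = 431.15 K
ts2_new = 9.7 * exp(119000 / 8.314 * (1/431.15 - 1/420.15))
1/T2 - 1/T1 = -6.0724e-05
ts2_new = 4.07 min

4.07 min


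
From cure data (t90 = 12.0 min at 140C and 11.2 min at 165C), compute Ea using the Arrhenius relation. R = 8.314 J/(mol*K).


T1 = 413.15 K, T2 = 438.15 K
1/T1 - 1/T2 = 1.3811e-04
ln(t1/t2) = ln(12.0/11.2) = 0.0690
Ea = 8.314 * 0.0690 / 1.3811e-04 = 4153.4100 J/mol
Ea = 4.15 kJ/mol

4.15 kJ/mol


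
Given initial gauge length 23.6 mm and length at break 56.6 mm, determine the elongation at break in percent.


Elongation = (Lf - L0) / L0 * 100
= (56.6 - 23.6) / 23.6 * 100
= 33.0 / 23.6 * 100
= 139.8%

139.8%


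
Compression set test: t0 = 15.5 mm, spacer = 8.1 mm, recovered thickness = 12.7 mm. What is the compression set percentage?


CS = (t0 - recovered) / (t0 - ts) * 100
= (15.5 - 12.7) / (15.5 - 8.1) * 100
= 2.8 / 7.4 * 100
= 37.8%

37.8%


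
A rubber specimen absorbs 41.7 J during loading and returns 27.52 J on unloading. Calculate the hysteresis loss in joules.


Hysteresis loss = loading - unloading
= 41.7 - 27.52
= 14.18 J

14.18 J


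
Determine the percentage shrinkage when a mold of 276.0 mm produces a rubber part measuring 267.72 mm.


Shrinkage = (mold - part) / mold * 100
= (276.0 - 267.72) / 276.0 * 100
= 8.28 / 276.0 * 100
= 3.0%

3.0%


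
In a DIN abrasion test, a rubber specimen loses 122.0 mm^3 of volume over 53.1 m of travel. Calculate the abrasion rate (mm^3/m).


Rate = volume_loss / distance
= 122.0 / 53.1
= 2.298 mm^3/m

2.298 mm^3/m


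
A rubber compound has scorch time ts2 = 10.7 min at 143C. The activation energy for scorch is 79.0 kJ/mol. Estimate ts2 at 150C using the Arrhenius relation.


Convert temperatures: T1 = 143 + 273.15 = 416.15 K, T2 = 150 + 273.15 = 423.15 K
ts2_new = 10.7 * exp(79000 / 8.314 * (1/423.15 - 1/416.15))
1/T2 - 1/T1 = -3.9752e-05
ts2_new = 7.33 min

7.33 min


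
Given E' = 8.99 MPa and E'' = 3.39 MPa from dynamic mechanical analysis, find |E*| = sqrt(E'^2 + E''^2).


|E*| = sqrt(E'^2 + E''^2)
= sqrt(8.99^2 + 3.39^2)
= sqrt(80.8201 + 11.4921)
= 9.608 MPa

9.608 MPa


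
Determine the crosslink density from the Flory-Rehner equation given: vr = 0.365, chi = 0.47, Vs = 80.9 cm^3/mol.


ln(1 - vr) = ln(1 - 0.365) = -0.4541
Numerator = -((-0.4541) + 0.365 + 0.47 * 0.365^2) = 0.0265
Denominator = 80.9 * (0.365^(1/3) - 0.365/2) = 43.0515
nu = 0.0265 / 43.0515 = 6.1588e-04 mol/cm^3

6.1588e-04 mol/cm^3


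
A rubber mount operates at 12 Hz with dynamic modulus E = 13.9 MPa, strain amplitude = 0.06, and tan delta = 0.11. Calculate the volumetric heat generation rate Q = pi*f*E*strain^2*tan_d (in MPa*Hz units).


Q = pi * f * E * strain^2 * tan_d
= pi * 12 * 13.9 * 0.06^2 * 0.11
= pi * 12 * 13.9 * 0.0036 * 0.11
= 0.2075

Q = 0.2075


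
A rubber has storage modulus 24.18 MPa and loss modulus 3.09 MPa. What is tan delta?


tan delta = E'' / E'
= 3.09 / 24.18
= 0.1278

tan delta = 0.1278


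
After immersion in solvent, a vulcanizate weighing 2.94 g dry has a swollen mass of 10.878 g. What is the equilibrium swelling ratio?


Q = W_swollen / W_dry
Q = 10.878 / 2.94
Q = 3.7

Q = 3.7


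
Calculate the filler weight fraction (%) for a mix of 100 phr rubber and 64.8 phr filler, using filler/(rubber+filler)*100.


Filler % = filler / (rubber + filler) * 100
= 64.8 / (100 + 64.8) * 100
= 64.8 / 164.8 * 100
= 39.32%

39.32%


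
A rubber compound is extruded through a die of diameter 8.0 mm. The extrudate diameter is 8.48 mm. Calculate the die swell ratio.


Die swell ratio = D_extrudate / D_die
= 8.48 / 8.0
= 1.06

Die swell = 1.06


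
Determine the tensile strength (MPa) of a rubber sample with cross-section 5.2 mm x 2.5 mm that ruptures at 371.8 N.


Area = width * thickness = 5.2 * 2.5 = 13.0 mm^2
TS = force / area = 371.8 / 13.0 = 28.6 MPa

28.6 MPa


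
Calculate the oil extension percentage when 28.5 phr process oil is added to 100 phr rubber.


Oil % = oil / (100 + oil) * 100
= 28.5 / (100 + 28.5) * 100
= 28.5 / 128.5 * 100
= 22.18%

22.18%


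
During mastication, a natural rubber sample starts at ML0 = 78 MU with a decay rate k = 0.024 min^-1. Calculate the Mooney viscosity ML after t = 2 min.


ML = ML0 * exp(-k * t)
ML = 78 * exp(-0.024 * 2)
ML = 78 * 0.9531
ML = 74.34 MU

74.34 MU


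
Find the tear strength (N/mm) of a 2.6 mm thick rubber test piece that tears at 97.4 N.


Tear strength = force / thickness
= 97.4 / 2.6
= 37.46 N/mm

37.46 N/mm


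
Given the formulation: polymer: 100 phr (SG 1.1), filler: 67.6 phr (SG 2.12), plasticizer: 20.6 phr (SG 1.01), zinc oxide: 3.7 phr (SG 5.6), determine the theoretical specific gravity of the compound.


Sum of weights = 191.9
Volume contributions:
  polymer: 100/1.1 = 90.9091
  filler: 67.6/2.12 = 31.8868
  plasticizer: 20.6/1.01 = 20.3960
  zinc oxide: 3.7/5.6 = 0.6607
Sum of volumes = 143.8526
SG = 191.9 / 143.8526 = 1.334

SG = 1.334


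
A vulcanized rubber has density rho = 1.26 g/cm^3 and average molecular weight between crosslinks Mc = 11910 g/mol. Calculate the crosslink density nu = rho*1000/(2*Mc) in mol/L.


nu = rho * 1000 / (2 * Mc)
nu = 1.26 * 1000 / (2 * 11910)
nu = 1260.0 / 23820
nu = 0.0529 mol/L

0.0529 mol/L


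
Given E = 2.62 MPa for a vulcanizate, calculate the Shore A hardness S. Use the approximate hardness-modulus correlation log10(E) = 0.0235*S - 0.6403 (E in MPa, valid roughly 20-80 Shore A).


log10(E) = 0.0235*S - 0.6403  =>  S = (log10(E) + 0.6403) / 0.0235
log10(2.62) = 0.418301
S = (0.418301 + 0.6403) / 0.0235 = 1.058601 / 0.0235
S = 45.0

Shore A = 45.0


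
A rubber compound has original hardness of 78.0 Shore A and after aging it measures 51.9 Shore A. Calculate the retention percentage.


Retention = aged / original * 100
= 51.9 / 78.0 * 100
= 66.5%

66.5%


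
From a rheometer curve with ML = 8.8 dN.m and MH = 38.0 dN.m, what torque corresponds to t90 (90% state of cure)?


M90 = ML + 0.9 * (MH - ML)
M90 = 8.8 + 0.9 * (38.0 - 8.8)
M90 = 8.8 + 0.9 * 29.2
M90 = 35.08 dN.m

35.08 dN.m


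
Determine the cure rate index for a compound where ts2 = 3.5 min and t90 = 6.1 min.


CRI = 100 / (t90 - ts2)
= 100 / (6.1 - 3.5)
= 100 / 2.6
= 38.46 min^-1

38.46 min^-1


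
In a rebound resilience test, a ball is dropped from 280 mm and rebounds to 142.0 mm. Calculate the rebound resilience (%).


Resilience = h_rebound / h_drop * 100
= 142.0 / 280 * 100
= 50.7%

50.7%


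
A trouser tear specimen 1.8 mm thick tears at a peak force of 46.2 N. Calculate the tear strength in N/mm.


Tear strength = force / thickness
= 46.2 / 1.8
= 25.67 N/mm

25.67 N/mm


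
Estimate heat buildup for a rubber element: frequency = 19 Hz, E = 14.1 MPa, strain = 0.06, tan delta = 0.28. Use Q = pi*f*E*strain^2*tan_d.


Q = pi * f * E * strain^2 * tan_d
= pi * 19 * 14.1 * 0.06^2 * 0.28
= pi * 19 * 14.1 * 0.0036 * 0.28
= 0.8484

Q = 0.8484


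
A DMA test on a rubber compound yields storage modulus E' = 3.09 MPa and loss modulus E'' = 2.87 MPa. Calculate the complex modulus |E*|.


|E*| = sqrt(E'^2 + E''^2)
= sqrt(3.09^2 + 2.87^2)
= sqrt(9.5481 + 8.2369)
= 4.217 MPa

4.217 MPa


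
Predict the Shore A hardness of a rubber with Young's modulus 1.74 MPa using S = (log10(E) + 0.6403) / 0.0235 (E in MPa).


log10(E) = 0.0235*S - 0.6403  =>  S = (log10(E) + 0.6403) / 0.0235
log10(1.74) = 0.240549
S = (0.240549 + 0.6403) / 0.0235 = 0.880849 / 0.0235
S = 37.5

Shore A = 37.5


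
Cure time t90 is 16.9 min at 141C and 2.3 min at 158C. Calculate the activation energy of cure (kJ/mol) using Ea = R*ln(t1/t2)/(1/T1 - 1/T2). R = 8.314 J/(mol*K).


T1 = 414.15 K, T2 = 431.15 K
1/T1 - 1/T2 = 9.5206e-05
ln(t1/t2) = ln(16.9/2.3) = 1.9944
Ea = 8.314 * 1.9944 / 9.5206e-05 = 174164.8059 J/mol
Ea = 174.16 kJ/mol

174.16 kJ/mol


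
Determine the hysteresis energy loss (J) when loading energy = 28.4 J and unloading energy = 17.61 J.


Hysteresis loss = loading - unloading
= 28.4 - 17.61
= 10.79 J

10.79 J


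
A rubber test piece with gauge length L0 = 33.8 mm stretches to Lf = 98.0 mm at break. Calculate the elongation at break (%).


Elongation = (Lf - L0) / L0 * 100
= (98.0 - 33.8) / 33.8 * 100
= 64.2 / 33.8 * 100
= 189.9%

189.9%


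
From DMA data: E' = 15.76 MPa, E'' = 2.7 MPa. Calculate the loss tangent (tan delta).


tan delta = E'' / E'
= 2.7 / 15.76
= 0.1713

tan delta = 0.1713


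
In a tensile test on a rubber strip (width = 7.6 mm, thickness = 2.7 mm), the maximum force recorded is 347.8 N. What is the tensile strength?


Area = width * thickness = 7.6 * 2.7 = 20.52 mm^2
TS = force / area = 347.8 / 20.52 = 16.95 MPa

16.95 MPa


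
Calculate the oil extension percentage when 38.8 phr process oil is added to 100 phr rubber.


Oil % = oil / (100 + oil) * 100
= 38.8 / (100 + 38.8) * 100
= 38.8 / 138.8 * 100
= 27.95%

27.95%


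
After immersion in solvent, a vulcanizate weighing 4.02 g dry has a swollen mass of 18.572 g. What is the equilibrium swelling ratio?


Q = W_swollen / W_dry
Q = 18.572 / 4.02
Q = 4.62

Q = 4.62


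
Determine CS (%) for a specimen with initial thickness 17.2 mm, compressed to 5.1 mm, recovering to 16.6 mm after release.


CS = (t0 - recovered) / (t0 - ts) * 100
= (17.2 - 16.6) / (17.2 - 5.1) * 100
= 0.6 / 12.1 * 100
= 5.0%

5.0%


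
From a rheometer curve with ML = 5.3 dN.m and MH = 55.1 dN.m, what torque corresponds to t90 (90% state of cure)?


M90 = ML + 0.9 * (MH - ML)
M90 = 5.3 + 0.9 * (55.1 - 5.3)
M90 = 5.3 + 0.9 * 49.8
M90 = 50.12 dN.m

50.12 dN.m


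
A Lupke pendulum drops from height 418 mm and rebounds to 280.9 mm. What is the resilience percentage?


Resilience = h_rebound / h_drop * 100
= 280.9 / 418 * 100
= 67.2%

67.2%


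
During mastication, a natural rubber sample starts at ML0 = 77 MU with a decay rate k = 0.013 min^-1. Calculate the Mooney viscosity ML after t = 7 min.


ML = ML0 * exp(-k * t)
ML = 77 * exp(-0.013 * 7)
ML = 77 * 0.9130
ML = 70.3 MU

70.3 MU


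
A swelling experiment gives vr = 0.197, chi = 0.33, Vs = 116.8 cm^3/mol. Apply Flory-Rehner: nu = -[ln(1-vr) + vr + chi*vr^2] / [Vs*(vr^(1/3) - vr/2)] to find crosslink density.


ln(1 - vr) = ln(1 - 0.197) = -0.2194
Numerator = -((-0.2194) + 0.197 + 0.33 * 0.197^2) = 0.0096
Denominator = 116.8 * (0.197^(1/3) - 0.197/2) = 56.4570
nu = 0.0096 / 56.4570 = 1.6993e-04 mol/cm^3

1.6993e-04 mol/cm^3


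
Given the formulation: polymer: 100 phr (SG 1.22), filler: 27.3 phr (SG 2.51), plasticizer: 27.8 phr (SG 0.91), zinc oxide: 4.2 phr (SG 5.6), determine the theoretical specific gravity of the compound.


Sum of weights = 159.3
Volume contributions:
  polymer: 100/1.22 = 81.9672
  filler: 27.3/2.51 = 10.8765
  plasticizer: 27.8/0.91 = 30.5495
  zinc oxide: 4.2/5.6 = 0.7500
Sum of volumes = 124.1432
SG = 159.3 / 124.1432 = 1.283

SG = 1.283


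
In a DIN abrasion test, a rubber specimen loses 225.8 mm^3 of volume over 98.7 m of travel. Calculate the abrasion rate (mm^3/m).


Rate = volume_loss / distance
= 225.8 / 98.7
= 2.288 mm^3/m

2.288 mm^3/m


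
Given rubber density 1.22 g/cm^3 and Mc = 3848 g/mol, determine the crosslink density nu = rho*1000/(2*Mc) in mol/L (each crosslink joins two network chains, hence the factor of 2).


nu = rho * 1000 / (2 * Mc)
nu = 1.22 * 1000 / (2 * 3848)
nu = 1220.0 / 7696
nu = 0.1585 mol/L

0.1585 mol/L


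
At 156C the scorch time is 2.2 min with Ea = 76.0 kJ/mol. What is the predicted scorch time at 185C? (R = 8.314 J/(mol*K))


Convert temperatures: T1 = 156 + 273.15 = 429.15 K, T2 = 185 + 273.15 = 458.15 K
ts2_new = 2.2 * exp(76000 / 8.314 * (1/458.15 - 1/429.15))
1/T2 - 1/T1 = -1.4750e-04
ts2_new = 0.57 min

0.57 min


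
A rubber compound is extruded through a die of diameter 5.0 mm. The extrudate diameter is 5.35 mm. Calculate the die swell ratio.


Die swell ratio = D_extrudate / D_die
= 5.35 / 5.0
= 1.07

Die swell = 1.07


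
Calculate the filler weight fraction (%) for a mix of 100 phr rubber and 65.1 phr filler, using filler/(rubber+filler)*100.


Filler % = filler / (rubber + filler) * 100
= 65.1 / (100 + 65.1) * 100
= 65.1 / 165.1 * 100
= 39.43%

39.43%


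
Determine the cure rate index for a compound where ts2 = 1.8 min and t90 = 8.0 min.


CRI = 100 / (t90 - ts2)
= 100 / (8.0 - 1.8)
= 100 / 6.2
= 16.13 min^-1

16.13 min^-1


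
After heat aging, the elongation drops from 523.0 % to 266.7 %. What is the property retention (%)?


Retention = aged / original * 100
= 266.7 / 523.0 * 100
= 51.0%

51.0%


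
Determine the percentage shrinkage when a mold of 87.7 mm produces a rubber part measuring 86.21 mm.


Shrinkage = (mold - part) / mold * 100
= (87.7 - 86.21) / 87.7 * 100
= 1.49 / 87.7 * 100
= 1.7%

1.7%


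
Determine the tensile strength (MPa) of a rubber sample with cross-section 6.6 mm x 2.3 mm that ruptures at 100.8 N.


Area = width * thickness = 6.6 * 2.3 = 15.18 mm^2
TS = force / area = 100.8 / 15.18 = 6.64 MPa

6.64 MPa


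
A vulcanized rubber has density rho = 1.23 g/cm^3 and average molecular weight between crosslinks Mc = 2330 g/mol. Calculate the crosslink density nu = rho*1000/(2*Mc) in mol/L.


nu = rho * 1000 / (2 * Mc)
nu = 1.23 * 1000 / (2 * 2330)
nu = 1230.0 / 4660
nu = 0.2639 mol/L

0.2639 mol/L


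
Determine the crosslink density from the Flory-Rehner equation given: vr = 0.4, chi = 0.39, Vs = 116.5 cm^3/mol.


ln(1 - vr) = ln(1 - 0.4) = -0.5108
Numerator = -((-0.5108) + 0.4 + 0.39 * 0.4^2) = 0.0484
Denominator = 116.5 * (0.4^(1/3) - 0.4/2) = 62.5379
nu = 0.0484 / 62.5379 = 7.7434e-04 mol/cm^3

7.7434e-04 mol/cm^3


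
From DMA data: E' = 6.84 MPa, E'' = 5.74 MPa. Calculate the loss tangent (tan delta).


tan delta = E'' / E'
= 5.74 / 6.84
= 0.8392

tan delta = 0.8392


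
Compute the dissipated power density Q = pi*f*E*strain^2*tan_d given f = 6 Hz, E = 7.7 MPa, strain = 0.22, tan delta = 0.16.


Q = pi * f * E * strain^2 * tan_d
= pi * 6 * 7.7 * 0.22^2 * 0.16
= pi * 6 * 7.7 * 0.0484 * 0.16
= 1.1240

Q = 1.1240


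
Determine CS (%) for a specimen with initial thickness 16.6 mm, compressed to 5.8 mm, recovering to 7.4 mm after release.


CS = (t0 - recovered) / (t0 - ts) * 100
= (16.6 - 7.4) / (16.6 - 5.8) * 100
= 9.2 / 10.8 * 100
= 85.2%

85.2%


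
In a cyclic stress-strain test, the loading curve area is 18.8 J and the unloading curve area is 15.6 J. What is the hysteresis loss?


Hysteresis loss = loading - unloading
= 18.8 - 15.6
= 3.2 J

3.2 J


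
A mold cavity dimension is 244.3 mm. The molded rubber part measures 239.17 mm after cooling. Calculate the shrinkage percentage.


Shrinkage = (mold - part) / mold * 100
= (244.3 - 239.17) / 244.3 * 100
= 5.13 / 244.3 * 100
= 2.1%

2.1%


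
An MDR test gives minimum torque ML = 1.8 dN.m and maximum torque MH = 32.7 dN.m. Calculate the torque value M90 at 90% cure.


M90 = ML + 0.9 * (MH - ML)
M90 = 1.8 + 0.9 * (32.7 - 1.8)
M90 = 1.8 + 0.9 * 30.9
M90 = 29.61 dN.m

29.61 dN.m


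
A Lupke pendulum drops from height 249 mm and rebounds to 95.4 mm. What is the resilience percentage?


Resilience = h_rebound / h_drop * 100
= 95.4 / 249 * 100
= 38.3%

38.3%


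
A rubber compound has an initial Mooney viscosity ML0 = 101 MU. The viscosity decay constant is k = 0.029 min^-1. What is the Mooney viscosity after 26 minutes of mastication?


ML = ML0 * exp(-k * t)
ML = 101 * exp(-0.029 * 26)
ML = 101 * 0.4705
ML = 47.52 MU

47.52 MU


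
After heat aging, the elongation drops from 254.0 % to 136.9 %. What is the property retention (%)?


Retention = aged / original * 100
= 136.9 / 254.0 * 100
= 53.9%

53.9%


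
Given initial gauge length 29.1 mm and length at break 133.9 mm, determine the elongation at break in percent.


Elongation = (Lf - L0) / L0 * 100
= (133.9 - 29.1) / 29.1 * 100
= 104.8 / 29.1 * 100
= 360.1%

360.1%


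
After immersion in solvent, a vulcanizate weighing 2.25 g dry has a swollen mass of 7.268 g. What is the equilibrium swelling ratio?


Q = W_swollen / W_dry
Q = 7.268 / 2.25
Q = 3.23

Q = 3.23


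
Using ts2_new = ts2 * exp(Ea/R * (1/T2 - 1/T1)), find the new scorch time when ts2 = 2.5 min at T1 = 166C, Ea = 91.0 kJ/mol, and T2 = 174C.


Convert temperatures: T1 = 166 + 273.15 = 439.15 K, T2 = 174 + 273.15 = 447.15 K
ts2_new = 2.5 * exp(91000 / 8.314 * (1/447.15 - 1/439.15))
1/T2 - 1/T1 = -4.0740e-05
ts2_new = 1.6 min

1.6 min


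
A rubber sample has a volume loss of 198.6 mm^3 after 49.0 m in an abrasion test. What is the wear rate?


Rate = volume_loss / distance
= 198.6 / 49.0
= 4.053 mm^3/m

4.053 mm^3/m


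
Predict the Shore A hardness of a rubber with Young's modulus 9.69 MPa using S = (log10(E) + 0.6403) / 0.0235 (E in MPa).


log10(E) = 0.0235*S - 0.6403  =>  S = (log10(E) + 0.6403) / 0.0235
log10(9.69) = 0.986324
S = (0.986324 + 0.6403) / 0.0235 = 1.626624 / 0.0235
S = 69.2

Shore A = 69.2


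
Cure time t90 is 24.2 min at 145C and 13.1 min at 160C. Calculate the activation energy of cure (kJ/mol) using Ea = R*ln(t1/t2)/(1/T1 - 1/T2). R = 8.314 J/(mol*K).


T1 = 418.15 K, T2 = 433.15 K
1/T1 - 1/T2 = 8.2817e-05
ln(t1/t2) = ln(24.2/13.1) = 0.6137
Ea = 8.314 * 0.6137 / 8.2817e-05 = 61613.2184 J/mol
Ea = 61.61 kJ/mol

61.61 kJ/mol


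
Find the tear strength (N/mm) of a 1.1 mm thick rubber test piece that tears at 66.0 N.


Tear strength = force / thickness
= 66.0 / 1.1
= 60.0 N/mm

60.0 N/mm


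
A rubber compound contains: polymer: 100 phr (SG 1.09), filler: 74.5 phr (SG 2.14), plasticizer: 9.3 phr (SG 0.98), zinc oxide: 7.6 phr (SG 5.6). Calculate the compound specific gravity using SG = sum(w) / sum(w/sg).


Sum of weights = 191.4
Volume contributions:
  polymer: 100/1.09 = 91.7431
  filler: 74.5/2.14 = 34.8131
  plasticizer: 9.3/0.98 = 9.4898
  zinc oxide: 7.6/5.6 = 1.3571
Sum of volumes = 137.4031
SG = 191.4 / 137.4031 = 1.393

SG = 1.393


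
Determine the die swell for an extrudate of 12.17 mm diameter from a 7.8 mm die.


Die swell ratio = D_extrudate / D_die
= 12.17 / 7.8
= 1.56

Die swell = 1.56


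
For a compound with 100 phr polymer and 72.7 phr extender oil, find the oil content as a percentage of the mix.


Oil % = oil / (100 + oil) * 100
= 72.7 / (100 + 72.7) * 100
= 72.7 / 172.7 * 100
= 42.1%

42.1%


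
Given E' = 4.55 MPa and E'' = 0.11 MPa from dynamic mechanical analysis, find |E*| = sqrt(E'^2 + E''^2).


|E*| = sqrt(E'^2 + E''^2)
= sqrt(4.55^2 + 0.11^2)
= sqrt(20.7025 + 0.0121)
= 4.551 MPa

4.551 MPa


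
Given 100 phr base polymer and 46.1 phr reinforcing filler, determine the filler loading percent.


Filler % = filler / (rubber + filler) * 100
= 46.1 / (100 + 46.1) * 100
= 46.1 / 146.1 * 100
= 31.55%

31.55%


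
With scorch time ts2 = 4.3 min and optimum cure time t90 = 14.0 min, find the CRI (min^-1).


CRI = 100 / (t90 - ts2)
= 100 / (14.0 - 4.3)
= 100 / 9.7
= 10.31 min^-1

10.31 min^-1


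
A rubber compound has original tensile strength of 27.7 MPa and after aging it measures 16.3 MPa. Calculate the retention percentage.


Retention = aged / original * 100
= 16.3 / 27.7 * 100
= 58.8%

58.8%


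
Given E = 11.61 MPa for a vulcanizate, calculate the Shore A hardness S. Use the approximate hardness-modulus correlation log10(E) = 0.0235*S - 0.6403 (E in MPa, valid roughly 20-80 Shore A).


log10(E) = 0.0235*S - 0.6403  =>  S = (log10(E) + 0.6403) / 0.0235
log10(11.61) = 1.064832
S = (1.064832 + 0.6403) / 0.0235 = 1.705132 / 0.0235
S = 72.6

Shore A = 72.6


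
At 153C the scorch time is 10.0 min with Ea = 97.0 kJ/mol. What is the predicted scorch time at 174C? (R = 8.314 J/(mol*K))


Convert temperatures: T1 = 153 + 273.15 = 426.15 K, T2 = 174 + 273.15 = 447.15 K
ts2_new = 10.0 * exp(97000 / 8.314 * (1/447.15 - 1/426.15))
1/T2 - 1/T1 = -1.1021e-04
ts2_new = 2.76 min

2.76 min


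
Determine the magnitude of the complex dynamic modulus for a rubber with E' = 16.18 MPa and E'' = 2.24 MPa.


|E*| = sqrt(E'^2 + E''^2)
= sqrt(16.18^2 + 2.24^2)
= sqrt(261.7924 + 5.0176)
= 16.334 MPa

16.334 MPa


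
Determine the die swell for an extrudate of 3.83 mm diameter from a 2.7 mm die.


Die swell ratio = D_extrudate / D_die
= 3.83 / 2.7
= 1.419

Die swell = 1.419


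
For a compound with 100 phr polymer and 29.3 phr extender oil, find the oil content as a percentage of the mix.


Oil % = oil / (100 + oil) * 100
= 29.3 / (100 + 29.3) * 100
= 29.3 / 129.3 * 100
= 22.66%

22.66%


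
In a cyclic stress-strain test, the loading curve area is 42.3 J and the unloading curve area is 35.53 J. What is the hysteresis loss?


Hysteresis loss = loading - unloading
= 42.3 - 35.53
= 6.77 J

6.77 J


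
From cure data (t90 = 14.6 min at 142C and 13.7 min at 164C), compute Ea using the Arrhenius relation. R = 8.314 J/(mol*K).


T1 = 415.15 K, T2 = 437.15 K
1/T1 - 1/T2 = 1.2122e-04
ln(t1/t2) = ln(14.6/13.7) = 0.0636
Ea = 8.314 * 0.0636 / 1.2122e-04 = 4363.7053 J/mol
Ea = 4.36 kJ/mol

4.36 kJ/mol


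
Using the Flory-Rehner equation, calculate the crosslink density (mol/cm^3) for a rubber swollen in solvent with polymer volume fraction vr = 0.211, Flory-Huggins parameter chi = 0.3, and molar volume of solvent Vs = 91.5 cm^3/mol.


ln(1 - vr) = ln(1 - 0.211) = -0.2370
Numerator = -((-0.2370) + 0.211 + 0.3 * 0.211^2) = 0.0126
Denominator = 91.5 * (0.211^(1/3) - 0.211/2) = 44.8198
nu = 0.0126 / 44.8198 = 2.8185e-04 mol/cm^3

2.8185e-04 mol/cm^3


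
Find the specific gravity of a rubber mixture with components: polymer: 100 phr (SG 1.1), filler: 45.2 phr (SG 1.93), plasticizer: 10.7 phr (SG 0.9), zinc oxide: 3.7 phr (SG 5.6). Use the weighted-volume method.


Sum of weights = 159.6
Volume contributions:
  polymer: 100/1.1 = 90.9091
  filler: 45.2/1.93 = 23.4197
  plasticizer: 10.7/0.9 = 11.8889
  zinc oxide: 3.7/5.6 = 0.6607
Sum of volumes = 126.8784
SG = 159.6 / 126.8784 = 1.258

SG = 1.258


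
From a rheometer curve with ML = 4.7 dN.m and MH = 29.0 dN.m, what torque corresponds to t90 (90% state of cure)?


M90 = ML + 0.9 * (MH - ML)
M90 = 4.7 + 0.9 * (29.0 - 4.7)
M90 = 4.7 + 0.9 * 24.3
M90 = 26.57 dN.m

26.57 dN.m


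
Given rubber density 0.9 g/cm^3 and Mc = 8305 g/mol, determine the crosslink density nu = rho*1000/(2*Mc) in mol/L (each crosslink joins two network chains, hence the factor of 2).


nu = rho * 1000 / (2 * Mc)
nu = 0.9 * 1000 / (2 * 8305)
nu = 900.0 / 16610
nu = 0.0542 mol/L

0.0542 mol/L


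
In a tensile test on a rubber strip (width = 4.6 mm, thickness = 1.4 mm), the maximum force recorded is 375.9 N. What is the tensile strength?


Area = width * thickness = 4.6 * 1.4 = 6.44 mm^2
TS = force / area = 375.9 / 6.44 = 58.37 MPa

58.37 MPa


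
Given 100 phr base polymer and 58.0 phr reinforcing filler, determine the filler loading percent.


Filler % = filler / (rubber + filler) * 100
= 58.0 / (100 + 58.0) * 100
= 58.0 / 158.0 * 100
= 36.71%

36.71%


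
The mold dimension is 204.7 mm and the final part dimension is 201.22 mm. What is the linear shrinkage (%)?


Shrinkage = (mold - part) / mold * 100
= (204.7 - 201.22) / 204.7 * 100
= 3.48 / 204.7 * 100
= 1.7%

1.7%


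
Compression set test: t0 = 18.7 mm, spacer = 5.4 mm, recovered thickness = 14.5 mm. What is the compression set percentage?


CS = (t0 - recovered) / (t0 - ts) * 100
= (18.7 - 14.5) / (18.7 - 5.4) * 100
= 4.2 / 13.3 * 100
= 31.6%

31.6%


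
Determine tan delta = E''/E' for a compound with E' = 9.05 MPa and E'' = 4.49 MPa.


tan delta = E'' / E'
= 4.49 / 9.05
= 0.4961

tan delta = 0.4961


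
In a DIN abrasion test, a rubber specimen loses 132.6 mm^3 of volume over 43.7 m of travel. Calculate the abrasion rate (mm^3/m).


Rate = volume_loss / distance
= 132.6 / 43.7
= 3.034 mm^3/m

3.034 mm^3/m


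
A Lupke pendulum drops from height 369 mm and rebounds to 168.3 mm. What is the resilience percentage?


Resilience = h_rebound / h_drop * 100
= 168.3 / 369 * 100
= 45.6%

45.6%


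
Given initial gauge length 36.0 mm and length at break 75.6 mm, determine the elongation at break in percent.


Elongation = (Lf - L0) / L0 * 100
= (75.6 - 36.0) / 36.0 * 100
= 39.6 / 36.0 * 100
= 110.0%

110.0%


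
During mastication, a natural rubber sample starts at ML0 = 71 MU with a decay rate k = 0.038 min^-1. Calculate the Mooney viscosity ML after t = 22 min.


ML = ML0 * exp(-k * t)
ML = 71 * exp(-0.038 * 22)
ML = 71 * 0.4334
ML = 30.77 MU

30.77 MU


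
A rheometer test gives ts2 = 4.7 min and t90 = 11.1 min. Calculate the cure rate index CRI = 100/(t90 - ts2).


CRI = 100 / (t90 - ts2)
= 100 / (11.1 - 4.7)
= 100 / 6.4
= 15.63 min^-1

15.63 min^-1


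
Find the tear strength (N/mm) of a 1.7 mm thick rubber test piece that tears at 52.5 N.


Tear strength = force / thickness
= 52.5 / 1.7
= 30.88 N/mm

30.88 N/mm


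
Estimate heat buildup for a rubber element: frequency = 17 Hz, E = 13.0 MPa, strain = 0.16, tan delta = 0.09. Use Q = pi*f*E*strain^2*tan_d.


Q = pi * f * E * strain^2 * tan_d
= pi * 17 * 13.0 * 0.16^2 * 0.09
= pi * 17 * 13.0 * 0.0256 * 0.09
= 1.5996

Q = 1.5996


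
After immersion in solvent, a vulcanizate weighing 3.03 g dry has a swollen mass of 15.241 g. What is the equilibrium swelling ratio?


Q = W_swollen / W_dry
Q = 15.241 / 3.03
Q = 5.03

Q = 5.03


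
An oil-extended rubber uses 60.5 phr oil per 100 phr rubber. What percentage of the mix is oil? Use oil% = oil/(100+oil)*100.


Oil % = oil / (100 + oil) * 100
= 60.5 / (100 + 60.5) * 100
= 60.5 / 160.5 * 100
= 37.69%

37.69%


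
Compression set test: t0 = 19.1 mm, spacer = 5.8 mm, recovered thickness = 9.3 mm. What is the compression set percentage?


CS = (t0 - recovered) / (t0 - ts) * 100
= (19.1 - 9.3) / (19.1 - 5.8) * 100
= 9.8 / 13.3 * 100
= 73.7%

73.7%


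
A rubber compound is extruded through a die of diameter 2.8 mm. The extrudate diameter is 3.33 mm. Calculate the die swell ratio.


Die swell ratio = D_extrudate / D_die
= 3.33 / 2.8
= 1.189

Die swell = 1.189


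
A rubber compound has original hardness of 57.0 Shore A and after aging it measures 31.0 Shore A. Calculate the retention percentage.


Retention = aged / original * 100
= 31.0 / 57.0 * 100
= 54.4%

54.4%


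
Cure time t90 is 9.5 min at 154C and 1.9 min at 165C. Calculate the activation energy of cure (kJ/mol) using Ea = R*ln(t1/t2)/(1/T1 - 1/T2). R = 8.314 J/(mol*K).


T1 = 427.15 K, T2 = 438.15 K
1/T1 - 1/T2 = 5.8775e-05
ln(t1/t2) = ln(9.5/1.9) = 1.6094
Ea = 8.314 * 1.6094 / 5.8775e-05 = 227664.2239 J/mol
Ea = 227.66 kJ/mol

227.66 kJ/mol


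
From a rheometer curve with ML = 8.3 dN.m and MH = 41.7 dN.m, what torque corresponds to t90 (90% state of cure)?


M90 = ML + 0.9 * (MH - ML)
M90 = 8.3 + 0.9 * (41.7 - 8.3)
M90 = 8.3 + 0.9 * 33.4
M90 = 38.36 dN.m

38.36 dN.m


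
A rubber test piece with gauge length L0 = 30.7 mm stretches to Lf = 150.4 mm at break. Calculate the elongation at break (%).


Elongation = (Lf - L0) / L0 * 100
= (150.4 - 30.7) / 30.7 * 100
= 119.7 / 30.7 * 100
= 389.9%

389.9%


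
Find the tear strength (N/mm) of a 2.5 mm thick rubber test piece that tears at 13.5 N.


Tear strength = force / thickness
= 13.5 / 2.5
= 5.4 N/mm

5.4 N/mm


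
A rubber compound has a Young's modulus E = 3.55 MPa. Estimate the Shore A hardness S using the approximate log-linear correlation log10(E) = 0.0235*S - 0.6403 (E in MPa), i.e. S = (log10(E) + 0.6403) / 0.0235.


log10(E) = 0.0235*S - 0.6403  =>  S = (log10(E) + 0.6403) / 0.0235
log10(3.55) = 0.550228
S = (0.550228 + 0.6403) / 0.0235 = 1.190528 / 0.0235
S = 50.7

Shore A = 50.7


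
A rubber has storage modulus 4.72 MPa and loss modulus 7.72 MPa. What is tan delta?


tan delta = E'' / E'
= 7.72 / 4.72
= 1.6356

tan delta = 1.6356


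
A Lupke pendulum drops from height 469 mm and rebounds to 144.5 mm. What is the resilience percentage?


Resilience = h_rebound / h_drop * 100
= 144.5 / 469 * 100
= 30.8%

30.8%


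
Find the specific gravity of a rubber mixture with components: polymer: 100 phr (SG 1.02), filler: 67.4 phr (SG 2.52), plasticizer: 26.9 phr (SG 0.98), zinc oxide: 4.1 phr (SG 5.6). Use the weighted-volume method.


Sum of weights = 198.4
Volume contributions:
  polymer: 100/1.02 = 98.0392
  filler: 67.4/2.52 = 26.7460
  plasticizer: 26.9/0.98 = 27.4490
  zinc oxide: 4.1/5.6 = 0.7321
Sum of volumes = 152.9664
SG = 198.4 / 152.9664 = 1.297

SG = 1.297


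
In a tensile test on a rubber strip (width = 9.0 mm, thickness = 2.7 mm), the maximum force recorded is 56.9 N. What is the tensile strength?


Area = width * thickness = 9.0 * 2.7 = 24.3 mm^2
TS = force / area = 56.9 / 24.3 = 2.34 MPa

2.34 MPa


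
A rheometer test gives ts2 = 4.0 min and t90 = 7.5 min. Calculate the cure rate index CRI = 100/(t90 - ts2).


CRI = 100 / (t90 - ts2)
= 100 / (7.5 - 4.0)
= 100 / 3.5
= 28.57 min^-1

28.57 min^-1


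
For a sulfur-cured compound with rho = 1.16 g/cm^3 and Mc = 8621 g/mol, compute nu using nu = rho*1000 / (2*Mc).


nu = rho * 1000 / (2 * Mc)
nu = 1.16 * 1000 / (2 * 8621)
nu = 1160.0 / 17242
nu = 0.0673 mol/L

0.0673 mol/L


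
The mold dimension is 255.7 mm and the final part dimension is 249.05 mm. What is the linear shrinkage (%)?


Shrinkage = (mold - part) / mold * 100
= (255.7 - 249.05) / 255.7 * 100
= 6.65 / 255.7 * 100
= 2.6%

2.6%


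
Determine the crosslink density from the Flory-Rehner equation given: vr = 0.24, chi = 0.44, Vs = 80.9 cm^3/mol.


ln(1 - vr) = ln(1 - 0.24) = -0.2744
Numerator = -((-0.2744) + 0.24 + 0.44 * 0.24^2) = 0.0091
Denominator = 80.9 * (0.24^(1/3) - 0.24/2) = 40.5670
nu = 0.0091 / 40.5670 = 2.2414e-04 mol/cm^3

2.2414e-04 mol/cm^3


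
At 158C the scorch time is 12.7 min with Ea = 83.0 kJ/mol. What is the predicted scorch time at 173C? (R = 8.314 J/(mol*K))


Convert temperatures: T1 = 158 + 273.15 = 431.15 K, T2 = 173 + 273.15 = 446.15 K
ts2_new = 12.7 * exp(83000 / 8.314 * (1/446.15 - 1/431.15))
1/T2 - 1/T1 = -7.7980e-05
ts2_new = 5.83 min

5.83 min


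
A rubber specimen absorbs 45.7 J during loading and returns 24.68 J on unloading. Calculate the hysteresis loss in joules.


Hysteresis loss = loading - unloading
= 45.7 - 24.68
= 21.02 J

21.02 J


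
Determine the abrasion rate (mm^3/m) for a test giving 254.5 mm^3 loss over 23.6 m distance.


Rate = volume_loss / distance
= 254.5 / 23.6
= 10.784 mm^3/m

10.784 mm^3/m


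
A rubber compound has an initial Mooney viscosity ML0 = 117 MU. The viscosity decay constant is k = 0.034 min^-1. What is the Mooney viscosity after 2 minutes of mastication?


ML = ML0 * exp(-k * t)
ML = 117 * exp(-0.034 * 2)
ML = 117 * 0.9343
ML = 109.31 MU

109.31 MU


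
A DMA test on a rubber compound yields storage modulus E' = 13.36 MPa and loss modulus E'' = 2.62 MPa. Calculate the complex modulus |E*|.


|E*| = sqrt(E'^2 + E''^2)
= sqrt(13.36^2 + 2.62^2)
= sqrt(178.4896 + 6.8644)
= 13.614 MPa

13.614 MPa


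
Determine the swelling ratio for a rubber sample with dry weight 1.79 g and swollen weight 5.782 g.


Q = W_swollen / W_dry
Q = 5.782 / 1.79
Q = 3.23

Q = 3.23


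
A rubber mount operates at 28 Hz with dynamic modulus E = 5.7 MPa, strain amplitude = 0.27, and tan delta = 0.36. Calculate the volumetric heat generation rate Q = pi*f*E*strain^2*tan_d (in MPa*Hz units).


Q = pi * f * E * strain^2 * tan_d
= pi * 28 * 5.7 * 0.27^2 * 0.36
= pi * 28 * 5.7 * 0.0729 * 0.36
= 13.1587

Q = 13.1587


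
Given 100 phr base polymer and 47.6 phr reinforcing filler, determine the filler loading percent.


Filler % = filler / (rubber + filler) * 100
= 47.6 / (100 + 47.6) * 100
= 47.6 / 147.6 * 100
= 32.25%

32.25%


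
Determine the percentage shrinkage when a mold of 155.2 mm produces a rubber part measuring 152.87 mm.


Shrinkage = (mold - part) / mold * 100
= (155.2 - 152.87) / 155.2 * 100
= 2.33 / 155.2 * 100
= 1.5%

1.5%


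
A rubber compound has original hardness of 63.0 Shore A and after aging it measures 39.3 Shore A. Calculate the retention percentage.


Retention = aged / original * 100
= 39.3 / 63.0 * 100
= 62.4%

62.4%


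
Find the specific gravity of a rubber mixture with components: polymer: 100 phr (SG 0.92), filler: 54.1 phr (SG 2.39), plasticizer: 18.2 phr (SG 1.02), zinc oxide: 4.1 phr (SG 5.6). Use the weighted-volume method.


Sum of weights = 176.4
Volume contributions:
  polymer: 100/0.92 = 108.6957
  filler: 54.1/2.39 = 22.6360
  plasticizer: 18.2/1.02 = 17.8431
  zinc oxide: 4.1/5.6 = 0.7321
Sum of volumes = 149.9069
SG = 176.4 / 149.9069 = 1.177

SG = 1.177


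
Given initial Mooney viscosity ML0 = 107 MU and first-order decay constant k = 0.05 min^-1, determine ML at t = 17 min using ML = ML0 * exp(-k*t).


ML = ML0 * exp(-k * t)
ML = 107 * exp(-0.05 * 17)
ML = 107 * 0.4274
ML = 45.73 MU

45.73 MU


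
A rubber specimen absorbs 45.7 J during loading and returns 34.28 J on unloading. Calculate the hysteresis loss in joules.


Hysteresis loss = loading - unloading
= 45.7 - 34.28
= 11.42 J

11.42 J
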